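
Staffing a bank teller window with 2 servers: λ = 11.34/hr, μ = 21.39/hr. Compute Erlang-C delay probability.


a = λ/μ = 0.5302; ρ = a/2 = 0.2651
P₀ = 0.580931 (from M/M/c formula)
C(c,a) = [a^c/(c!(1−ρ))]·P₀ = [0.28106/(2·0.7349)]·0.580931
= 0.19122·0.580931 = 0.111086

Final: 0.111086


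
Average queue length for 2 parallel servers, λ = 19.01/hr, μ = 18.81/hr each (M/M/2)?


a = λ/μ = 1.0106; ρ = a/2 = 0.5053
P₀ = 0.328624
Lq = P₀·a^c·ρ / (c!·(1−ρ)²) = 0.328624·1.02138·0.5053/(2·0.24471)
= 0.34655

Final: 0.34655


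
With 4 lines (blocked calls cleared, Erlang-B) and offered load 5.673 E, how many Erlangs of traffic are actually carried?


B(4,5.673) = 0.447911 (Erlang-B)
Carried load = a(1 − B) = 5.673·(1 − 0.447911) = 5.673·0.552089 = 3.1320 E

Final: 3.1320 Erlangs


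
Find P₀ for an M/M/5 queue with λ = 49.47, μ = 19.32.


a = λ/μ = 49.47/19.32 = 2.5606; ρ = a/c = 0.5121
Σ_{k=0}^{4} a^k/k! (terms k=0..4) = 1.00000 + 2.56056 + 3.27823 + 2.79803 + 1.79113 = 11.42796
Tail: a^5/(5!(1−ρ)) = 110.07126/(120·0.4879) = 1.88006
P₀ = 1/(11.42796 + 1.88006) = 1/13.30802 = 0.075143

Final: 0.075143


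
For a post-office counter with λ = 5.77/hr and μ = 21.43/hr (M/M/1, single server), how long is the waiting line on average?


ρ = 5.77/21.43 = 0.2692
Lq = ρ²/(1−ρ) = 0.07249/0.7308 = 0.09921

Final: 0.09921


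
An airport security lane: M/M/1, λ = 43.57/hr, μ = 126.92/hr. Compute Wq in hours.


ρ = 43.57/126.92 = 0.3433
Wq = ρ/(μ−λ) = 0.3433/(126.92 − 43.57) = 0.3433/83.35 = 0.004119 hr

Final: 0.004119 hr


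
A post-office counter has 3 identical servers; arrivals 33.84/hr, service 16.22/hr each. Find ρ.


ρ = λ/(cμ) = 33.84/(3·16.22) = 33.84/48.66 = 0.6954

Final: 0.6954


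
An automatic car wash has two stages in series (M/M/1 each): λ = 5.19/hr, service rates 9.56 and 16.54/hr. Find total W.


Each node sees arrival rate λ = 5.19/hr (tandem ⇒ throughput preserved).
W₁ = 1/(μ₁−λ) = 1/(9.56−5.19) = 0.22883 hr
W₂ = 1/(μ₂−λ) = 1/(16.54−5.19) = 0.08811 hr
W_total = W₁ + W₂ = 0.22883 + 0.08811 = 0.31694 hr

Final: 0.31694 hr


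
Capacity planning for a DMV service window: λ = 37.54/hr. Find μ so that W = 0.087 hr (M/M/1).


W = 1/(μ−λ) ⇒ μ − λ = 1/W = 1/0.087 = 11.4943
μ = λ + 1/W = 37.54 + 11.4943 = 49.0343 per hr

Final: 49.0343 /hr


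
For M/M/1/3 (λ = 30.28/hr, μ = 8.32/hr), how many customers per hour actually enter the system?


ρ = 3.6394; P_K = (1−ρ)ρ^3/(1−ρ^4) = 0.729389
λ_eff = λ(1 − P_K) = 30.28·(1 − 0.729389) = 30.28·0.270611 = 8.1941 /hr

Final: 8.1941 /hr


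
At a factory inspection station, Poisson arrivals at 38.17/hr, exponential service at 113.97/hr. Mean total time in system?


W = 1/(μ−λ) = 1/(113.97 − 38.17) = 1/75.80 = 0.01319 hr

Final: 0.01319 hr


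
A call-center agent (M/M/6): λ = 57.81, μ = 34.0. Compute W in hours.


a = 1.7003; ρ = 0.2834; P₀ = 0.182530
Lq = P₀·a^c·ρ/(c!(1−ρ)²) = 0.003380
Wq = Lq/λ = 0.003380/57.81 = 0.00005847 hr
W = Wq + 1/μ = 0.00005847 + 0.02941 = 0.02947 hr

Final: 0.02947 hr


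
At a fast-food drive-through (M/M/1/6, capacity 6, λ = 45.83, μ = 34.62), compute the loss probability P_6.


ρ = λ/μ = 45.83/34.62 = 1.3238
P_K = (1−ρ)ρ^K/(1−ρ^(K+1)) = (-0.3238·5.381914)/(1 − 7.124585)
= -1.742671/-6.124585 = 0.284537

Final: 0.284537


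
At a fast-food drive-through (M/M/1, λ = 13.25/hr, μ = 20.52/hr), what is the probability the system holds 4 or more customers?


ρ = 13.25/20.52 = 0.6457
P(N ≥ n) = ρ^n = 0.6457^4 = 0.173842

Final: 0.173842


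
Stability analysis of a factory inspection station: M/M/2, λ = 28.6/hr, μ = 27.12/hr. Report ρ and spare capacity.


Total capacity cμ = 2·27.12 = 54.24/hr
ρ = λ/(cμ) = 28.6/54.24 = 0.5273
Stable ⇔ ρ < 1: YES
Spare capacity = cμ − λ = 54.24 − 28.6 = 25.64/hr

Final: ρ = 0.5273; stable; margin = 25.64/hr


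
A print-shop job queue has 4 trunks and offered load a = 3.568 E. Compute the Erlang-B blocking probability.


B(c,a) = (a^c/c!) / Σ_{k=0}^{c} a^k/k!
a^4/4! = 6.752866
Σ terms (k=0..4): 1.00000 + 3.56800 + 6.36531 + 7.57048 + 6.75287 = 25.256656
B = 6.752866/25.256656 = 0.267370

Final: 0.267370


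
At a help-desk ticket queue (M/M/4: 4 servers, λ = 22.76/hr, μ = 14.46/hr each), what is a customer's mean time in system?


a = 1.5740; ρ = 0.3935; P₀ = 0.204737
Lq = P₀·a^c·ρ/(c!(1−ρ)²) = 0.05601
Wq = Lq/λ = 0.05601/22.76 = 0.002461 hr
W = Wq + 1/μ = 0.002461 + 0.06916 = 0.07162 hr

Final: 0.07162 hr


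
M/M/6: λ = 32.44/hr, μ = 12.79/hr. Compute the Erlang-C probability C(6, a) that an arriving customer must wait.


a = λ/μ = 2.5364; ρ = a/6 = 0.4227
P₀ = 0.078666 (from M/M/c formula)
C(c,a) = [a^c/(c!(1−ρ))]·P₀ = [266.23295/(720·0.5773)]·0.078666
= 0.64054·0.078666 = 0.050389

Final: 0.050389


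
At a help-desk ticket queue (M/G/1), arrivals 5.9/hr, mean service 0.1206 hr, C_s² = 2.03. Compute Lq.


ρ = λ·E[S] = 5.9·0.1206 = 0.7115
Lq = ρ²(1+C_s²)/(2(1−ρ)) = 0.5063·(1+2.03)/(2·0.2885)
= 0.5063·3.0300/0.5769 = 2.65904

Final: 2.65904


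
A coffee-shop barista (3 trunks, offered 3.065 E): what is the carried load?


B(3,3.065) = 0.353874 (Erlang-B)
Carried load = a(1 − B) = 3.065·(1 − 0.353874) = 3.065·0.646126 = 1.9804 E

Final: 1.9804 Erlangs


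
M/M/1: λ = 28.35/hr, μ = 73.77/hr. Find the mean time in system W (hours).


W = 1/(μ−λ) = 1/(73.77 − 28.35) = 1/45.42 = 0.02202 hr

Final: 0.02202 hr


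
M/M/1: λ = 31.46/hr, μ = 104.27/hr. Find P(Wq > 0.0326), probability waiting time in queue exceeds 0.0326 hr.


ρ = 31.46/104.27 = 0.3017
P(Wq > t) = ρ·e^{−(μ−λ)t} = 0.3017·e^{−2.3736}
= 0.3017·0.093144 = 0.028103

Final: 0.028103


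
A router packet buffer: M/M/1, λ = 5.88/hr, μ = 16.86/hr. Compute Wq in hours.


ρ = 5.88/16.86 = 0.3488
Wq = ρ/(μ−λ) = 0.3488/(16.86 − 5.88) = 0.3488/10.98 = 0.03176 hr

Final: 0.03176 hr


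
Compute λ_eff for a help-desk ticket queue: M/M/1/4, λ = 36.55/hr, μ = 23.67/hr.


ρ = 1.5441; P_K = (1−ρ)ρ^4/(1−ρ^5) = 0.397695
λ_eff = λ(1 − P_K) = 36.55·(1 − 0.397695) = 36.55·0.602305 = 22.0143 /hr

Final: 22.0143 /hr


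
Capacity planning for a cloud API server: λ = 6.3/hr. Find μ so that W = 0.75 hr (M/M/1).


W = 1/(μ−λ) ⇒ μ − λ = 1/W = 1/0.75 = 1.3333
μ = λ + 1/W = 6.3 + 1.3333 = 7.6333 per hr

Final: 7.6333 /hr


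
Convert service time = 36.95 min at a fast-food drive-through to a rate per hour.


μ = 1/(service time) in consistent units.
1 hour = 60 min, so μ = 60/36.95 = 1.6238 per hour

Final: 1.6238 /hr


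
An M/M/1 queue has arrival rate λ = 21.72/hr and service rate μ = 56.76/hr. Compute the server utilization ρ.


ρ = λ/μ = 21.72/56.76 = 0.3827

Final: 0.3827


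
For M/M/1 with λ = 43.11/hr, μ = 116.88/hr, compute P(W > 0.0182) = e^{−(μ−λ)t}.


W ~ Exponential(μ−λ) for M/M/1.
μ − λ = 116.88 − 43.11 = 73.7700
P(W > t) = e^{−(μ−λ)t} = e^{−1.3426} = 0.261162

Final: 0.261162


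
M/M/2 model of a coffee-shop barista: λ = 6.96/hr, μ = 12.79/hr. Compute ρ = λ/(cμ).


ρ = λ/(cμ) = 6.96/(2·12.79) = 6.96/25.58 = 0.2721

Final: 0.2721


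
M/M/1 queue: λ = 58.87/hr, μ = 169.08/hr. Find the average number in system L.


ρ = λ/μ = 58.87/169.08 = 0.3482
L = ρ/(1−ρ) = 0.3482/(1 − 0.3482) = 0.3482/0.6518 = 0.5342

Final: 0.5342


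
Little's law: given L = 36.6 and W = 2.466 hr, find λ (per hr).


λ = L/W = 36.6/2.466 = 14.8418 /hr

Final: 14.8418 /hr


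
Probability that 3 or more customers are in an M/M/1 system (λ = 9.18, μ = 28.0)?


ρ = 9.18/28.0 = 0.3279
P(N ≥ n) = ρ^n = 0.3279^3 = 0.035241

Final: 0.035241


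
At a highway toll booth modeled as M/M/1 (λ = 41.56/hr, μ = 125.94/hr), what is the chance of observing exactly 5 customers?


ρ = 41.56/125.94 = 0.3300
P_n = (1−ρ)·ρ^n = (1 − 0.3300)·0.3300^5 = 0.6700·0.003913 = 0.002622

Final: 0.002622


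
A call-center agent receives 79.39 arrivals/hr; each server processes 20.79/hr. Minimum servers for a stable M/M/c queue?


Stability requires cμ > λ ⇔ c > λ/μ.
λ/μ = 79.39/20.79 = 3.8187
Minimum integer c = ⌊3.8187⌋ + 1 = 4
Check: 4·20.79 = 83.16 > 79.39, while 3·20.79 = 62.37 ≤ 79.39

Final: 4 servers


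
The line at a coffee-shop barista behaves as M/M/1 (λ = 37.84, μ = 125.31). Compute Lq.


ρ = 37.84/125.31 = 0.3020
Lq = ρ²/(1−ρ) = 0.09119/0.6980 = 0.1306

Final: 0.1306


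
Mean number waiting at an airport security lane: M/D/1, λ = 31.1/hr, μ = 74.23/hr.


ρ = 31.1/74.23 = 0.4190
M/D/1: Lq = ρ²/(2(1−ρ)) = 0.1755/(2·0.5810) = 0.15105

Final: 0.15105


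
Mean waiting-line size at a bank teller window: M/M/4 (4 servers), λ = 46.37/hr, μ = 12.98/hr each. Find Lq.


a = λ/μ = 3.5724; ρ = a/4 = 0.8931
P₀ = 0.012189
Lq = P₀·a^c·ρ / (c!·(1−ρ)²) = 0.012189·162.87319·0.8931/(24·0.01143)
= 6.46557

Final: 6.46557


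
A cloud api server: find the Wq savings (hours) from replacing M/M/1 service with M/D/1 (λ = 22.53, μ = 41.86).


ρ = 22.53/41.86 = 0.5382
Wq(M/M/1) = ρ/(μ−λ) = 0.5382/19.33 = 0.02784 hr
Wq(M/D/1) = ρ/(2(μ−λ)) = 0.01392 hr
Savings = 0.02784 − 0.01392 = 0.01392 hr

Final: 0.01392 hr


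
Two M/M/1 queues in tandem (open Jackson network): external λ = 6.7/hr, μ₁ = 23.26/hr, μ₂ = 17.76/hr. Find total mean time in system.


Each node sees arrival rate λ = 6.7/hr (tandem ⇒ throughput preserved).
W₁ = 1/(μ₁−λ) = 1/(23.26−6.7) = 0.06039 hr
W₂ = 1/(μ₂−λ) = 1/(17.76−6.7) = 0.09042 hr
W_total = W₁ + W₂ = 0.06039 + 0.09042 = 0.15080 hr

Final: 0.15080 hr


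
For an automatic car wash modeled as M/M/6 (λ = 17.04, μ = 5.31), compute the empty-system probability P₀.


a = λ/μ = 17.04/5.31 = 3.2090; ρ = a/c = 0.5348
Σ_{k=0}^{5} a^k/k! (terms k=0..5) = 1.00000 + 3.20904 + 5.14897 + 5.50775 + 4.41864 + 2.83592 = 22.12032
Tail: a^6/(6!(1−ρ)) = 1092.06985/(720·0.4652) = 3.26073
P₀ = 1/(22.12032 + 3.26073) = 1/25.38105 = 0.039399

Final: 0.039399


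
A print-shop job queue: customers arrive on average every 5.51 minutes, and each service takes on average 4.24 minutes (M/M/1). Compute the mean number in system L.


λ = 60/5.51 = 10.8893 /hr
μ = 60/4.24 = 14.1509 /hr
ρ = λ/μ = 10.8893/14.1509 = 0.7695
L = ρ/(1−ρ) = 0.7695/0.2305 = 3.3386

Final: 3.3386


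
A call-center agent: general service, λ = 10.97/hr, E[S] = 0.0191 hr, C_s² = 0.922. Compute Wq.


ρ = λ·E[S] = 10.97·0.0191 = 0.2095
E[S²] = E[S]²(1+C_s²) = 0.0191²·(1+0.922) = 0.0007012
Wq = λ·E[S²]/(2(1−ρ)) = 10.97·0.0007012/(2·0.7905) = 0.004865 hr

Final: 0.004865 hr


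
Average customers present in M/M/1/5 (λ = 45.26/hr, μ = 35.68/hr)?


ρ = 45.26/35.68 = 1.2685
L = ρ[1 − (K+1)ρ^K + Kρ^(K+1)] / [(1−ρ)(1−ρ^(K+1))]
Numerator: 1.2685·(1 − 6·3.284343 + 5·4.166182) = 2.695368
Denominator: (-0.2685)·(-3.166182) = 0.850113
L = 2.695368/0.850113 = 3.1706

Final: 3.1706


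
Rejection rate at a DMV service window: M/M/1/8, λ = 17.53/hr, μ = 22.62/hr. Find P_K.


ρ = λ/μ = 17.53/22.62 = 0.7750
P_K = (1−ρ)ρ^K/(1−ρ^(K+1)) = (0.2250·0.130111)/(1 − 0.100833)
= 0.029278/0.899167 = 0.032561

Final: 0.032561


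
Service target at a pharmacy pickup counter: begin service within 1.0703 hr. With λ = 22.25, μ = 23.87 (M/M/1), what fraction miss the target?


ρ = 22.25/23.87 = 0.9321
P(Wq > t) = ρ·e^{−(μ−λ)t} = 0.9321·e^{−1.7339}
= 0.9321·0.176597 = 0.164612

Final: 0.164612


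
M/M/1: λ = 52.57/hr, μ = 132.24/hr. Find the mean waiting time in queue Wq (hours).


ρ = 52.57/132.24 = 0.3975
Wq = ρ/(μ−λ) = 0.3975/(132.24 − 52.57) = 0.3975/79.67 = 0.004990 hr

Final: 0.004990 hr


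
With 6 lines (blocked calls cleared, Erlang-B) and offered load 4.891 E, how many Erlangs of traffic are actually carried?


B(6,4.891) = 0.183642 (Erlang-B)
Carried load = a(1 − B) = 4.891·(1 − 0.183642) = 4.891·0.816358 = 3.9928 E

Final: 3.9928 Erlangs


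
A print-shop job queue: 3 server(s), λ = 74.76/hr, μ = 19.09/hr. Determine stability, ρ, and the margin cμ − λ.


Total capacity cμ = 3·19.09 = 57.27/hr
ρ = λ/(cμ) = 74.76/57.27 = 1.3054
Stable ⇔ ρ < 1: NO
Spare capacity = cμ − λ = 57.27 − 74.76 = -17.49/hr

Final: ρ = 1.3054; unstable; margin = -17.49/hr


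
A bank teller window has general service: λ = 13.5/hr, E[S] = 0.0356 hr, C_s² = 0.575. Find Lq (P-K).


ρ = λ·E[S] = 13.5·0.0356 = 0.4806
Lq = ρ²(1+C_s²)/(2(1−ρ)) = 0.2310·(1+0.575)/(2·0.5194)
= 0.2310·1.5750/1.0388 = 0.35020

Final: 0.35020


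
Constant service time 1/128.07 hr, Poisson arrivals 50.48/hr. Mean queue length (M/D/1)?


ρ = 50.48/128.07 = 0.3942
M/D/1: Lq = ρ²/(2(1−ρ)) = 0.1554/(2·0.6058) = 0.12822

Final: 0.12822


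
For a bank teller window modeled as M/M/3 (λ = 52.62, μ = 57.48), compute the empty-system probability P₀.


a = λ/μ = 52.62/57.48 = 0.9154; ρ = a/c = 0.3051
Σ_{k=0}^{2} a^k/k! (terms k=0..2) = 1.00000 + 0.91545 + 0.41902 = 2.33447
Tail: a^3/(3!(1−ρ)) = 0.76719/(6·0.6949) = 0.18402
P₀ = 1/(2.33447 + 0.18402) = 1/2.51849 = 0.397063

Final: 0.397063


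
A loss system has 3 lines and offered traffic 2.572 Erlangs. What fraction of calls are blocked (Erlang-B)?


B(c,a) = (a^c/c!) / Σ_{k=0}^{c} a^k/k!
a^3/3! = 2.835709
Σ terms (k=0..3): 1.00000 + 2.57200 + 3.30759 + 2.83571 = 9.715301
B = 2.835709/9.715301 = 0.291881

Final: 0.291881


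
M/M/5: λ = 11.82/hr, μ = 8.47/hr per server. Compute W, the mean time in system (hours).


a = 1.3955; ρ = 0.2791; P₀ = 0.247439
Lq = P₀·a^c·ρ/(c!(1−ρ)²) = 0.005861
Wq = Lq/λ = 0.005861/11.82 = 0.0004959 hr
W = Wq + 1/μ = 0.0004959 + 0.11806 = 0.11856 hr

Final: 0.11856 hr


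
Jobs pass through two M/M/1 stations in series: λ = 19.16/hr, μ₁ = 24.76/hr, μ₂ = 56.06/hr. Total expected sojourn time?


Each node sees arrival rate λ = 19.16/hr (tandem ⇒ throughput preserved).
W₁ = 1/(μ₁−λ) = 1/(24.76−19.16) = 0.17857 hr
W₂ = 1/(μ₂−λ) = 1/(56.06−19.16) = 0.02710 hr
W_total = W₁ + W₂ = 0.17857 + 0.02710 = 0.20567 hr

Final: 0.20567 hr


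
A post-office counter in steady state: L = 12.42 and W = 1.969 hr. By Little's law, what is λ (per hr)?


λ = L/W = 12.42/1.969 = 6.3078 /hr

Final: 6.3078 /hr


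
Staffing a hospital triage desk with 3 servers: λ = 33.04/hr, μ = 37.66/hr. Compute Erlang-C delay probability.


a = λ/μ = 0.8773; ρ = a/3 = 0.2924
P₀ = 0.413013 (from M/M/c formula)
C(c,a) = [a^c/(c!(1−ρ))]·P₀ = [0.67527/(6·0.7076)]·0.413013
= 0.15906·0.413013 = 0.065694

Final: 0.065694


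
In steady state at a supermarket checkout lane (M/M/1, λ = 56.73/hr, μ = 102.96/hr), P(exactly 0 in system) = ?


ρ = 56.73/102.96 = 0.5510
P_n = (1−ρ)·ρ^n = (1 − 0.5510)·0.5510^0 = 0.4490·1.000000 = 0.449009

Final: 0.449009


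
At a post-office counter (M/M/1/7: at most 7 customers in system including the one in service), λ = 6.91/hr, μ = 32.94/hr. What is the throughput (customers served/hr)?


ρ = 0.2098; P_K = (1−ρ)ρ^7/(1−ρ^8) = 0.00001413
λ_eff = λ(1 − P_K) = 6.91·(1 − 0.00001413) = 6.91·0.999986 = 6.9099 /hr

Final: 6.9099 /hr


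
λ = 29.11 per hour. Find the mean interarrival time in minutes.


Mean interarrival time = 1/λ = 1/29.11 hour = 0.03435 hour
In minutes: 0.03435 × 60 = 2.0611 min

Final: 2.0611 min


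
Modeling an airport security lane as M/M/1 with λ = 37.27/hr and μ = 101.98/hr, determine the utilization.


ρ = λ/μ = 37.27/101.98 = 0.3655

Final: 0.3655


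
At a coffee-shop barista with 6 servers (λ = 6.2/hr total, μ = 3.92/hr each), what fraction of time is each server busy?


ρ = λ/(cμ) = 6.2/(6·3.92) = 6.2/23.52 = 0.2636

Final: 0.2636


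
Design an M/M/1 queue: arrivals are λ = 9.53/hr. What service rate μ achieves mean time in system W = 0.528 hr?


W = 1/(μ−λ) ⇒ μ − λ = 1/W = 1/0.528 = 1.8939
μ = λ + 1/W = 9.53 + 1.8939 = 11.4239 per hr

Final: 11.4239 /hr


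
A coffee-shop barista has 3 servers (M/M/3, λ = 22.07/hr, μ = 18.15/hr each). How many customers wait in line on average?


a = λ/μ = 1.2160; ρ = a/3 = 0.4053
P₀ = 0.289086
Lq = P₀·a^c·ρ / (c!·(1−ρ)²) = 0.289086·1.79795·0.4053/(6·0.35364)
= 0.09929

Final: 0.09929


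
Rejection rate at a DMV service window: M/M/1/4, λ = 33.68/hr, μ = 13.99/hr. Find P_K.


ρ = λ/μ = 33.68/13.99 = 2.4074
P_K = (1−ρ)ρ^K/(1−ρ^(K+1)) = (-1.4074·33.590578)/(1 − 80.867095)
= -47.276517/-79.867095 = 0.591940

Final: 0.591940


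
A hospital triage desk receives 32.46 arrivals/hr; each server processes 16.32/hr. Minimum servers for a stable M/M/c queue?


Stability requires cμ > λ ⇔ c > λ/μ.
λ/μ = 32.46/16.32 = 1.9890
Minimum integer c = ⌊1.9890⌋ + 1 = 2
Check: 2·16.32 = 32.64 > 32.46, while 1·16.32 = 16.32 ≤ 32.46

Final: 2 servers


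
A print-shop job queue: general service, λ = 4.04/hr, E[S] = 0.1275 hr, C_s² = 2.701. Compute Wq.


ρ = λ·E[S] = 4.04·0.1275 = 0.5151
E[S²] = E[S]²(1+C_s²) = 0.1275²·(1+2.701) = 0.060164
Wq = λ·E[S²]/(2(1−ρ)) = 4.04·0.060164/(2·0.4849) = 0.25063 hr

Final: 0.25063 hr


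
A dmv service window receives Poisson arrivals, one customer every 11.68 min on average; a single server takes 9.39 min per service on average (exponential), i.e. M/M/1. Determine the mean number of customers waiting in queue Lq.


λ = 60/11.68 = 5.1370 /hr
μ = 60/9.39 = 6.3898 /hr
ρ = λ/μ = 5.1370/6.3898 = 0.8039
Lq = ρ²/(1−ρ) = 0.6463/0.1961 = 3.2965

Final: 3.2965


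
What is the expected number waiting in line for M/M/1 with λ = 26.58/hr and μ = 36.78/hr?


ρ = 26.58/36.78 = 0.7227
Lq = ρ²/(1−ρ) = 0.5223/0.2773 = 1.8832

Final: 1.8832


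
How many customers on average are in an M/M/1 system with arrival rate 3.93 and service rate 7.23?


ρ = λ/μ = 3.93/7.23 = 0.5436
L = ρ/(1−ρ) = 0.5436/(1 − 0.5436) = 0.5436/0.4564 = 1.1909

Final: 1.1909


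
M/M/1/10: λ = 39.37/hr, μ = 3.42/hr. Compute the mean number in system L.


ρ = 39.37/3.42 = 11.5117
L = ρ[1 − (K+1)ρ^K + Kρ^(K+1)] / [(1−ρ)(1−ρ^(K+1))]
Numerator: 11.5117·(1 − 11·40868913047.734467 + 10·470470499031.960815) = 48983957688695.906250
Denominator: (-10.5117)·(-470470499030.960815) = 4945442818761.123047
L = 48983957688695.906250/4945442818761.123047 = 9.9049

Final: 9.9049


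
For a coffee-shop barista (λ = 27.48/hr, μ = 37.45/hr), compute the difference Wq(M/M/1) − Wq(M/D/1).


ρ = 27.48/37.45 = 0.7338
Wq(M/M/1) = ρ/(μ−λ) = 0.7338/9.97 = 0.07360 hr
Wq(M/D/1) = ρ/(2(μ−λ)) = 0.03680 hr
Savings = 0.07360 − 0.03680 = 0.03680 hr

Final: 0.03680 hr


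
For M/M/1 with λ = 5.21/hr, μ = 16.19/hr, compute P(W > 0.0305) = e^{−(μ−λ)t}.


W ~ Exponential(μ−λ) for M/M/1.
μ − λ = 16.19 − 5.21 = 10.9800
P(W > t) = e^{−(μ−λ)t} = e^{−0.3349} = 0.715417

Final: 0.715417


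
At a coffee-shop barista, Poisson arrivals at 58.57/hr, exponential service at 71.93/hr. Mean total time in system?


W = 1/(μ−λ) = 1/(71.93 − 58.57) = 1/13.36 = 0.07485 hr

Final: 0.07485 hr


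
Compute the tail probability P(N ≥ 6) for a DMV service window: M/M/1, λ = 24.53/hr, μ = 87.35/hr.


ρ = 24.53/87.35 = 0.2808
P(N ≥ n) = ρ^n = 0.2808^6 = 0.0004905

Final: 0.0004905


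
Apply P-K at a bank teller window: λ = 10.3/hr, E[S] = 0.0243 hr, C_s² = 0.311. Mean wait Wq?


ρ = λ·E[S] = 10.3·0.0243 = 0.2503
E[S²] = E[S]²(1+C_s²) = 0.0243²·(1+0.311) = 0.0007741
Wq = λ·E[S²]/(2(1−ρ)) = 10.3·0.0007741/(2·0.7497) = 0.005318 hr

Final: 0.005318 hr


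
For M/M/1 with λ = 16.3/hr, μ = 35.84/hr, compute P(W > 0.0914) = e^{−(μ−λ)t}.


W ~ Exponential(μ−λ) for M/M/1.
μ − λ = 35.84 − 16.3 = 19.5400
P(W > t) = e^{−(μ−λ)t} = e^{−1.7860} = 0.167637

Final: 0.167637


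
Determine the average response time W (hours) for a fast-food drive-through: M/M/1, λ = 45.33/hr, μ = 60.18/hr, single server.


W = 1/(μ−λ) = 1/(60.18 − 45.33) = 1/14.85 = 0.06734 hr

Final: 0.06734 hr


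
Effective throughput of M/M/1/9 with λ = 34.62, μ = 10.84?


ρ = 3.1937; P_K = (1−ρ)ρ^9/(1−ρ^10) = 0.686892
λ_eff = λ(1 − P_K) = 34.62·(1 − 0.686892) = 34.62·0.313108 = 10.8398 /hr

Final: 10.8398 /hr


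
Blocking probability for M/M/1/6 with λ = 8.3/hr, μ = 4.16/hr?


ρ = λ/μ = 8.3/4.16 = 1.9952
P_K = (1−ρ)ρ^K/(1−ρ^(K+1)) = (-0.9952·63.082453)/(1 − 125.861624)
= -62.779172/-124.861624 = 0.502790

Final: 0.502790


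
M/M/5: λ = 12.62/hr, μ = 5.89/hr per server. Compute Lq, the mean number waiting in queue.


a = λ/μ = 2.1426; ρ = a/5 = 0.4285
P₀ = 0.116090
Lq = P₀·a^c·ρ / (c!·(1−ρ)²) = 0.116090·45.15650·0.4285/(120·0.32659)
= 0.05732

Final: 0.05732


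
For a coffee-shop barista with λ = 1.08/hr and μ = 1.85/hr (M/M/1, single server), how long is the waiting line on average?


ρ = 1.08/1.85 = 0.5838
Lq = ρ²/(1−ρ) = 0.3408/0.4162 = 0.8188

Final: 0.8188


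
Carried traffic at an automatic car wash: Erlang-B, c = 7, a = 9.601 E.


B(7,9.601) = 0.390799 (Erlang-B)
Carried load = a(1 − B) = 9.601·(1 − 0.390799) = 9.601·0.609201 = 5.8489 E

Final: 5.8489 Erlangs


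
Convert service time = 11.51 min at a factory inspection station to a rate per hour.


μ = 1/(service time) in consistent units.
1 hour = 60 min, so μ = 60/11.51 = 5.2129 per hour

Final: 5.2129 /hr


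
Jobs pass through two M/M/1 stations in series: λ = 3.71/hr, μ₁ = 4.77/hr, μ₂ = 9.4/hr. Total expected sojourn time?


Each node sees arrival rate λ = 3.71/hr (tandem ⇒ throughput preserved).
W₁ = 1/(μ₁−λ) = 1/(4.77−3.71) = 0.94340 hr
W₂ = 1/(μ₂−λ) = 1/(9.4−3.71) = 0.17575 hr
W_total = W₁ + W₂ = 0.94340 + 0.17575 = 1.11914 hr

Final: 1.11914 hr


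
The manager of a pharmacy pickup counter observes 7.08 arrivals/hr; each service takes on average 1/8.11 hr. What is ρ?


ρ = λ/μ = 7.08/8.11 = 0.8730

Final: 0.8730


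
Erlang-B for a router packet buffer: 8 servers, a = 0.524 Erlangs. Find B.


B(c,a) = (a^c/c!) / Σ_{k=0}^{c} a^k/k!
a^8/8! = 0.0000001410
Σ terms (k=0..8): 1.00000 + 0.52400 + 0.13729 + 0.02398 + 0.003141 + 0.0003292 + 0.00002875 + 0.000002152 + 0.0000001410 = 1.688769
B = 0.0000001410/1.688769 = 0.00000008348

Final: 0.00000008348


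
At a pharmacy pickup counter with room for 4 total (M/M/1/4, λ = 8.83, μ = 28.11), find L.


ρ = 8.83/28.11 = 0.3141
L = ρ[1 − (K+1)ρ^K + Kρ^(K+1)] / [(1−ρ)(1−ρ^(K+1))]
Numerator: 0.3141·(1 − 5·0.009736 + 4·0.003058) = 0.302674
Denominator: (0.6859)·(0.996942) = 0.683779
L = 0.302674/0.683779 = 0.4426

Final: 0.4426


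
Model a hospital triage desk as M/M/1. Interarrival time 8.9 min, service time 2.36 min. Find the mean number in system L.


λ = 60/8.9 = 6.7416 /hr
μ = 60/2.36 = 25.4237 /hr
ρ = λ/μ = 6.7416/25.4237 = 0.2652
L = ρ/(1−ρ) = 0.2652/0.7348 = 0.3609

Final: 0.3609


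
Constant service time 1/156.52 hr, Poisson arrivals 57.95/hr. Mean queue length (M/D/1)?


ρ = 57.95/156.52 = 0.3702
M/D/1: Lq = ρ²/(2(1−ρ)) = 0.1371/(2·0.6298) = 0.10883

Final: 0.10883


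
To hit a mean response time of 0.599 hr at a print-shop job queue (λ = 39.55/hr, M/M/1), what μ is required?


W = 1/(μ−λ) ⇒ μ − λ = 1/W = 1/0.599 = 1.6694
μ = λ + 1/W = 39.55 + 1.6694 = 41.2194 per hr

Final: 41.2194 /hr


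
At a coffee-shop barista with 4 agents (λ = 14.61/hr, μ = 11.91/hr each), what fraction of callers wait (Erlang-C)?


a = λ/μ = 1.2267; ρ = a/4 = 0.3067
P₀ = 0.292155 (from M/M/c formula)
C(c,a) = [a^c/(c!(1−ρ))]·P₀ = [2.26440/(24·0.6933)]·0.292155
= 0.13608·0.292155 = 0.039758

Final: 0.039758


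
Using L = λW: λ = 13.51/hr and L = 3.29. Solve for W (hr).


W = L/λ = 3.29/13.51 = 0.2435 hr

Final: 0.2435 hr


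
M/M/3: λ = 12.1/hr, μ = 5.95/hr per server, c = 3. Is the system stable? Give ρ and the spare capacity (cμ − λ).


Total capacity cμ = 3·5.95 = 17.85/hr
ρ = λ/(cμ) = 12.1/17.85 = 0.6779
Stable ⇔ ρ < 1: YES
Spare capacity = cμ − λ = 17.85 − 12.1 = 5.75/hr

Final: ρ = 0.6779; stable; margin = 5.75/hr


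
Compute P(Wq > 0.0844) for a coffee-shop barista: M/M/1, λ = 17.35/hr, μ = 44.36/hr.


ρ = 17.35/44.36 = 0.3911
P(Wq > t) = ρ·e^{−(μ−λ)t} = 0.3911·e^{−2.2796}
= 0.3911·0.102321 = 0.040019

Final: 0.040019


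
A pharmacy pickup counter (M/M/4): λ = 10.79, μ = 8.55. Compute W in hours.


a = 1.2620; ρ = 0.3155; P₀ = 0.281875
Lq = P₀·a^c·ρ/(c!(1−ρ)²) = 0.02006
Wq = Lq/λ = 0.02006/10.79 = 0.001859 hr
W = Wq + 1/μ = 0.001859 + 0.11696 = 0.11882 hr

Final: 0.11882 hr


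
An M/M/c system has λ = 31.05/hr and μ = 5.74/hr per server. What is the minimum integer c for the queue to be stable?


Stability requires cμ > λ ⇔ c > λ/μ.
λ/μ = 31.05/5.74 = 5.4094
Minimum integer c = ⌊5.4094⌋ + 1 = 6
Check: 6·5.74 = 34.44 > 31.05, while 5·5.74 = 28.70 ≤ 31.05

Final: 6 servers


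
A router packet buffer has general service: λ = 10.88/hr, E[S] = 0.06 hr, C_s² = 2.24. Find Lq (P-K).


ρ = λ·E[S] = 10.88·0.06 = 0.6528
Lq = ρ²(1+C_s²)/(2(1−ρ)) = 0.4261·(1+2.24)/(2·0.3472)
= 0.4261·3.2400/0.6944 = 1.98836

Final: 1.98836


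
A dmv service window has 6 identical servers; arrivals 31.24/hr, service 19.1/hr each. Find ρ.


ρ = λ/(cμ) = 31.24/(6·19.1) = 31.24/114.60 = 0.2726

Final: 0.2726


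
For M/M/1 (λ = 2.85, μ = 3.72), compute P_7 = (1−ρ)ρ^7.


ρ = 2.85/3.72 = 0.7661
P_n = (1−ρ)·ρ^n = (1 − 0.7661)·0.7661^7 = 0.2339·0.154922 = 0.036232

Final: 0.036232


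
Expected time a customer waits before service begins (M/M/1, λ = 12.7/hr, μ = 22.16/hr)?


ρ = 12.7/22.16 = 0.5731
Wq = ρ/(μ−λ) = 0.5731/(22.16 − 12.7) = 0.5731/9.46 = 0.06058 hr

Final: 0.06058 hr


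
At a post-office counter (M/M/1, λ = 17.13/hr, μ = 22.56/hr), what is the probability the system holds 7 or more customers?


ρ = 17.13/22.56 = 0.7593
P(N ≥ n) = ρ^n = 0.7593^7 = 0.145522

Final: 0.145522


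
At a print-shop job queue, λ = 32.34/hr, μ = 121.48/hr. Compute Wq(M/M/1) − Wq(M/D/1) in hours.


ρ = 32.34/121.48 = 0.2662
Wq(M/M/1) = ρ/(μ−λ) = 0.2662/89.14 = 0.002987 hr
Wq(M/D/1) = ρ/(2(μ−λ)) = 0.001493 hr
Savings = 0.002987 − 0.001493 = 0.001493 hr

Final: 0.001493 hr


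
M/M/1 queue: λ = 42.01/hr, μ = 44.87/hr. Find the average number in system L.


ρ = λ/μ = 42.01/44.87 = 0.9363
L = ρ/(1−ρ) = 0.9363/(1 − 0.9363) = 0.9363/0.06374 = 14.6888

Final: 14.6888


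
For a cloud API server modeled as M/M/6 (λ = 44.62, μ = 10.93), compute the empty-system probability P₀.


a = λ/μ = 44.62/10.93 = 4.0823; ρ = a/c = 0.6804
Σ_{k=0}^{5} a^k/k! (terms k=0..5) = 1.00000 + 4.08234 + 8.33276 + 11.33906 + 11.57248 + 9.44856 = 45.77520
Tail: a^6/(6!(1−ρ)) = 4628.67219/(720·0.3196) = 20.11426
P₀ = 1/(45.77520 + 20.11426) = 1/65.88946 = 0.015177

Final: 0.015177


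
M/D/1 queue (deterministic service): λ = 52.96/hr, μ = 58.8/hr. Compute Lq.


ρ = 52.96/58.8 = 0.9007
M/D/1: Lq = ρ²/(2(1−ρ)) = 0.8112/(2·0.09932) = 4.08391

Final: 4.08391


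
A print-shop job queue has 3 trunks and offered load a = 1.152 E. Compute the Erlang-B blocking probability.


B(c,a) = (a^c/c!) / Σ_{k=0}^{c} a^k/k!
a^3/3! = 0.254804
Σ terms (k=0..3): 1.00000 + 1.15200 + 0.66355 + 0.25480 = 3.070356
B = 0.254804/3.070356 = 0.082988

Final: 0.082988


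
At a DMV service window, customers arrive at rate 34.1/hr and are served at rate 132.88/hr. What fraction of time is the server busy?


ρ = λ/μ = 34.1/132.88 = 0.2566

Final: 0.2566


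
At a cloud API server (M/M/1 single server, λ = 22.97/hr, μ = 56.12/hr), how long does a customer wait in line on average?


ρ = 22.97/56.12 = 0.4093
Wq = ρ/(μ−λ) = 0.4093/(56.12 − 22.97) = 0.4093/33.15 = 0.01235 hr

Final: 0.01235 hr


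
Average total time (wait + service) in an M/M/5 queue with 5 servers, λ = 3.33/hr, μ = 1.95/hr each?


a = 1.7077; ρ = 0.3415; P₀ = 0.180703
Lq = P₀·a^c·ρ/(c!(1−ρ)²) = 0.01723
Wq = Lq/λ = 0.01723/3.33 = 0.005173 hr
W = Wq + 1/μ = 0.005173 + 0.51282 = 0.51799 hr

Final: 0.51799 hr


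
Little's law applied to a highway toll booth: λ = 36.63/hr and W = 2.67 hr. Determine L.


L = λW = 36.63·2.67 = 97.8021

Final: 97.8021


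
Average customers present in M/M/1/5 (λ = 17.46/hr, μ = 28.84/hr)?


ρ = 17.46/28.84 = 0.6054
L = ρ[1 − (K+1)ρ^K + Kρ^(K+1)] / [(1−ρ)(1−ρ^(K+1))]
Numerator: 0.6054·(1 − 6·0.081329 + 5·0.049237) = 0.459029
Denominator: (0.3946)·(0.950763) = 0.375162
L = 0.459029/0.375162 = 1.2235

Final: 1.2235


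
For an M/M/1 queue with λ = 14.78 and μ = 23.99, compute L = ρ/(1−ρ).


ρ = λ/μ = 14.78/23.99 = 0.6161
L = ρ/(1−ρ) = 0.6161/(1 − 0.6161) = 0.6161/0.3839 = 1.6048

Final: 1.6048


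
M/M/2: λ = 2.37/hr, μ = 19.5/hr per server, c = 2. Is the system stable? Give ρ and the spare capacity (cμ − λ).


Total capacity cμ = 2·19.5 = 39.00/hr
ρ = λ/(cμ) = 2.37/39.00 = 0.06077
Stable ⇔ ρ < 1: YES
Spare capacity = cμ − λ = 39.00 − 2.37 = 36.63/hr

Final: ρ = 0.06077; stable; margin = 36.63/hr


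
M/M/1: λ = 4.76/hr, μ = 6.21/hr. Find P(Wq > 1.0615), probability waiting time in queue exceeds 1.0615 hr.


ρ = 4.76/6.21 = 0.7665
P(Wq > t) = ρ·e^{−(μ−λ)t} = 0.7665·e^{−1.5392}
= 0.7665·0.214558 = 0.164460

Final: 0.164460


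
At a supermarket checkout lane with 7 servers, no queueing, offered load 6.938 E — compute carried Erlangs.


B(7,6.938) = 0.245022 (Erlang-B)
Carried load = a(1 − B) = 6.938·(1 − 0.245022) = 6.938·0.754978 = 5.2380 E

Final: 5.2380 Erlangs


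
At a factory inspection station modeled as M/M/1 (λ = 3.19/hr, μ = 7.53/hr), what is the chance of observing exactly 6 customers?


ρ = 3.19/7.53 = 0.4236
P_n = (1−ρ)·ρ^n = (1 − 0.4236)·0.4236^6 = 0.5764·0.005781 = 0.003332

Final: 0.003332


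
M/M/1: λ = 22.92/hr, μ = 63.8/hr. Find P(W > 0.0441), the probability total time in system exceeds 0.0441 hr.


W ~ Exponential(μ−λ) for M/M/1.
μ − λ = 63.8 − 22.92 = 40.8800
P(W > t) = e^{−(μ−λ)t} = e^{−1.8028} = 0.164835

Final: 0.164835


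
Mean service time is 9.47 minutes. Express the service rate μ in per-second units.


μ = 1/(service time) in consistent units.
1 second = 0.0166667 min, so μ = 0.0166667/9.47 = 0.001760 per second

Final: 0.001760 /sec


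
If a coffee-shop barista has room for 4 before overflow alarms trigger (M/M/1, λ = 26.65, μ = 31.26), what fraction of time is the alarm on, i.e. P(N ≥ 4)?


ρ = 26.65/31.26 = 0.8525
P(N ≥ n) = ρ^n = 0.8525^4 = 0.528242

Final: 0.528242


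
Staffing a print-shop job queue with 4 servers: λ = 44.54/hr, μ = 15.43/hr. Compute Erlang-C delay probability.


a = λ/μ = 2.8866; ρ = a/4 = 0.7216
P₀ = 0.044535 (from M/M/c formula)
C(c,a) = [a^c/(c!(1−ρ))]·P₀ = [69.42840/(24·0.2784)]·0.044535
= 10.39271·0.044535 = 0.462841

Final: 0.462841


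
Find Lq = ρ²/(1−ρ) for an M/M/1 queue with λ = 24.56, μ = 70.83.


ρ = 24.56/70.83 = 0.3467
Lq = ρ²/(1−ρ) = 0.1202/0.6533 = 0.1841

Final: 0.1841


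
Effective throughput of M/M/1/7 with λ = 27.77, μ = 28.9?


ρ = 0.9609; P_K = (1−ρ)ρ^7/(1−ρ^8) = 0.108261
λ_eff = λ(1 − P_K) = 27.77·(1 − 0.108261) = 27.77·0.891739 = 24.7636 /hr

Final: 24.7636 /hr


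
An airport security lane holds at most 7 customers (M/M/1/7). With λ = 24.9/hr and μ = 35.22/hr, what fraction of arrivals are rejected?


ρ = λ/μ = 24.9/35.22 = 0.7070
P_K = (1−ρ)ρ^K/(1−ρ^(K+1)) = (0.2930·0.088282)/(1 − 0.062414)
= 0.025868/0.937586 = 0.027590

Final: 0.027590


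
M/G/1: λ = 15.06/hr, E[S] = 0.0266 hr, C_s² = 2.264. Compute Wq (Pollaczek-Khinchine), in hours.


ρ = λ·E[S] = 15.06·0.0266 = 0.4006
E[S²] = E[S]²(1+C_s²) = 0.0266²·(1+2.264) = 0.002309
Wq = λ·E[S²]/(2(1−ρ)) = 15.06·0.002309/(2·0.5994) = 0.02901 hr

Final: 0.02901 hr


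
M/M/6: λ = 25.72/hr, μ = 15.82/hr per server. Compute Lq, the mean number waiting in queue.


a = λ/μ = 1.6258; ρ = a/6 = 0.2710
P₀ = 0.196675
Lq = P₀·a^c·ρ / (c!·(1−ρ)²) = 0.196675·18.46660·0.2710/(720·0.53149)
= 0.002572

Final: 0.002572


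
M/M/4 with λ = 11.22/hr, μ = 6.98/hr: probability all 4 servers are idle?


a = λ/μ = 11.22/6.98 = 1.6074; ρ = a/c = 0.4019
Σ_{k=0}^{3} a^k/k! (terms k=0..3) = 1.00000 + 1.60745 + 1.29195 + 0.69225 = 4.59164
Tail: a^4/(4!(1−ρ)) = 6.67651/(24·0.5981) = 0.46509
P₀ = 1/(4.59164 + 0.46509) = 1/5.05673 = 0.197756

Final: 0.197756


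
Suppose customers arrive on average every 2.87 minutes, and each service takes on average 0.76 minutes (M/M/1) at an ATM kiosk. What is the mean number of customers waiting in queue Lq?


λ = 60/2.87 = 20.9059 /hr
μ = 60/0.76 = 78.9474 /hr
ρ = λ/μ = 20.9059/78.9474 = 0.2648
Lq = ρ²/(1−ρ) = 0.07012/0.7352 = 0.09538

Final: 0.09538


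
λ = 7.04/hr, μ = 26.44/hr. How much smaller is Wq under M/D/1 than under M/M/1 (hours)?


ρ = 7.04/26.44 = 0.2663
Wq(M/M/1) = ρ/(μ−λ) = 0.2663/19.40 = 0.01372 hr
Wq(M/D/1) = ρ/(2(μ−λ)) = 0.006862 hr
Savings = 0.01372 − 0.006862 = 0.006862 hr

Final: 0.006862 hr


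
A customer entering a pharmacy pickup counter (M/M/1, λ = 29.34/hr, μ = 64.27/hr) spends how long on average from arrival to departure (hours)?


W = 1/(μ−λ) = 1/(64.27 − 29.34) = 1/34.93 = 0.02863 hr

Final: 0.02863 hr


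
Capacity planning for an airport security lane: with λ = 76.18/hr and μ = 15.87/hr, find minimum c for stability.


Stability requires cμ > λ ⇔ c > λ/μ.
λ/μ = 76.18/15.87 = 4.8003
Minimum integer c = ⌊4.8003⌋ + 1 = 5
Check: 5·15.87 = 79.35 > 76.18, while 4·15.87 = 63.48 ≤ 76.18

Final: 5 servers


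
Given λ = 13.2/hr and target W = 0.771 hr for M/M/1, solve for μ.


W = 1/(μ−λ) ⇒ μ − λ = 1/W = 1/0.771 = 1.2970
μ = λ + 1/W = 13.2 + 1.2970 = 14.4970 per hr

Final: 14.4970 /hr


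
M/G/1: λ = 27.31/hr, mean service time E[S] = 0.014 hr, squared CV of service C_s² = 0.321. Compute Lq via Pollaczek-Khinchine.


ρ = λ·E[S] = 27.31·0.014 = 0.3823
Lq = ρ²(1+C_s²)/(2(1−ρ)) = 0.1462·(1+0.321)/(2·0.6177)
= 0.1462·1.3210/1.2353 = 0.15632

Final: 0.15632


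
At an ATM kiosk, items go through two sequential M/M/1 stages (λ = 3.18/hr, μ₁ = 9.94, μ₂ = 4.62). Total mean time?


Each node sees arrival rate λ = 3.18/hr (tandem ⇒ throughput preserved).
W₁ = 1/(μ₁−λ) = 1/(9.94−3.18) = 0.14793 hr
W₂ = 1/(μ₂−λ) = 1/(4.62−3.18) = 0.69444 hr
W_total = W₁ + W₂ = 0.14793 + 0.69444 = 0.84237 hr

Final: 0.84237 hr


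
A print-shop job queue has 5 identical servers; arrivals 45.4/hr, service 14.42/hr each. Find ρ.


ρ = λ/(cμ) = 45.4/(5·14.42) = 45.4/72.10 = 0.6297

Final: 0.6297


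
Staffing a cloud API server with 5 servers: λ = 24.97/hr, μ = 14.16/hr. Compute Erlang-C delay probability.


a = λ/μ = 1.7634; ρ = a/5 = 0.3527
P₀ = 0.170806 (from M/M/c formula)
C(c,a) = [a^c/(c!(1−ρ))]·P₀ = [17.05204/(120·0.6473)]·0.170806
= 0.21952·0.170806 = 0.037496

Final: 0.037496


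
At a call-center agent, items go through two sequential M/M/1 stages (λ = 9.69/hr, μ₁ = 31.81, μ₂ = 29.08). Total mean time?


Each node sees arrival rate λ = 9.69/hr (tandem ⇒ throughput preserved).
W₁ = 1/(μ₁−λ) = 1/(31.81−9.69) = 0.04521 hr
W₂ = 1/(μ₂−λ) = 1/(29.08−9.69) = 0.05157 hr
W_total = W₁ + W₂ = 0.04521 + 0.05157 = 0.09678 hr

Final: 0.09678 hr


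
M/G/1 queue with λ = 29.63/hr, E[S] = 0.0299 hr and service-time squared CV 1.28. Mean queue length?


ρ = λ·E[S] = 29.63·0.0299 = 0.8859
Lq = ρ²(1+C_s²)/(2(1−ρ)) = 0.7849·(1+1.28)/(2·0.1141)
= 0.7849·2.2800/0.2281 = 7.84451

Final: 7.84451


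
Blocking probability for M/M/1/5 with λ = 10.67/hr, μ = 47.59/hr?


ρ = λ/μ = 10.67/47.59 = 0.2242
P_K = (1−ρ)ρ^K/(1−ρ^(K+1)) = (0.7758·0.0005666)/(1 − 0.0001270)
= 0.0004395/0.999873 = 0.0004396

Final: 0.0004396


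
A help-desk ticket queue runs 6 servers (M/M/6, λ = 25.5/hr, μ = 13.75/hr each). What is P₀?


a = λ/μ = 25.5/13.75 = 1.8545; ρ = a/c = 0.3091
Σ_{k=0}^{5} a^k/k! (terms k=0..5) = 1.00000 + 1.85455 + 1.71967 + 1.06307 + 0.49288 + 0.18281 = 6.31297
Tail: a^6/(6!(1−ρ)) = 40.68412/(720·0.6909) = 0.08178
P₀ = 1/(6.31297 + 0.08178) = 1/6.39476 = 0.156378

Final: 0.156378


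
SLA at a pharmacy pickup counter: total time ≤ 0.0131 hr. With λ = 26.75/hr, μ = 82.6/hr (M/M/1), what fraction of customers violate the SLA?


W ~ Exponential(μ−λ) for M/M/1.
μ − λ = 82.6 − 26.75 = 55.8500
P(W > t) = e^{−(μ−λ)t} = e^{−0.7316} = 0.481122

Final: 0.481122


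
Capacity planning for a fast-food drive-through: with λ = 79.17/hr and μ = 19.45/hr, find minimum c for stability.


Stability requires cμ > λ ⇔ c > λ/μ.
λ/μ = 79.17/19.45 = 4.0704
Minimum integer c = ⌊4.0704⌋ + 1 = 5
Check: 5·19.45 = 97.25 > 79.17, while 4·19.45 = 77.80 ≤ 79.17

Final: 5 servers


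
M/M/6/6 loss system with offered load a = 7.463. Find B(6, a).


B(c,a) = (a^c/c!) / Σ_{k=0}^{c} a^k/k!
a^6/6! = 239.965139
Σ terms (k=0..6): 1.00000 + 7.46300 + 27.84818 + 69.27700 + 129.25356 + 192.92387 + 239.96514 = 667.730755
B = 239.965139/667.730755 = 0.359374

Final: 0.359374


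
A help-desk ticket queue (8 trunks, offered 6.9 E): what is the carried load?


B(8,6.9) = 0.173068 (Erlang-B)
Carried load = a(1 − B) = 6.9·(1 − 0.173068) = 6.9·0.826932 = 5.7058 E

Final: 5.7058 Erlangs


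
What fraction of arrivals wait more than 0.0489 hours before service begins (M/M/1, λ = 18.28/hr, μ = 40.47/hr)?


ρ = 18.28/40.47 = 0.4517
P(Wq > t) = ρ·e^{−(μ−λ)t} = 0.4517·e^{−1.0851}
= 0.4517·0.337871 = 0.152614

Final: 0.152614


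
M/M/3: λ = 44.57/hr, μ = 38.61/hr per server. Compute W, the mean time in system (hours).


a = 1.1544; ρ = 0.3848; P₀ = 0.308893
Lq = P₀·a^c·ρ/(c!(1−ρ)²) = 0.08051
Wq = Lq/λ = 0.08051/44.57 = 0.001806 hr
W = Wq + 1/μ = 0.001806 + 0.02590 = 0.02771 hr

Final: 0.02771 hr


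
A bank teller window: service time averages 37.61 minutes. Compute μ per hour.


μ = 1/(service time) in consistent units.
1 hour = 60 min, so μ = 60/37.61 = 1.5953 per hour

Final: 1.5953 /hr


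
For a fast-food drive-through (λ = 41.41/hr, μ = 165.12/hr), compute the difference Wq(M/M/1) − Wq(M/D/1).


ρ = 41.41/165.12 = 0.2508
Wq(M/M/1) = ρ/(μ−λ) = 0.2508/123.71 = 0.002027 hr
Wq(M/D/1) = ρ/(2(μ−λ)) = 0.001014 hr
Savings = 0.002027 − 0.001014 = 0.001014 hr

Final: 0.001014 hr


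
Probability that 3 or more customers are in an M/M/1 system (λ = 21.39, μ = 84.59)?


ρ = 21.39/84.59 = 0.2529
P(N ≥ n) = ρ^n = 0.2529^3 = 0.016169

Final: 0.016169


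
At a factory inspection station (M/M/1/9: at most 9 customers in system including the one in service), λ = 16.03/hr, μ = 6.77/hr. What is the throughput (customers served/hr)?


ρ = 2.3678; P_K = (1−ρ)ρ^9/(1−ρ^10) = 0.577771
λ_eff = λ(1 − P_K) = 16.03·(1 − 0.577771) = 16.03·0.422229 = 6.7683 /hr

Final: 6.7683 /hr
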